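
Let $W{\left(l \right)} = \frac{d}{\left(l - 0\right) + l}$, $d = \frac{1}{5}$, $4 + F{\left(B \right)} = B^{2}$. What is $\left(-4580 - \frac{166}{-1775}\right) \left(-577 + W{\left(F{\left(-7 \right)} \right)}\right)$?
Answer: $\frac{351795573961}{133125} \approx 2.6426 \cdot 10^{6}$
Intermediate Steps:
$F{\left(B \right)} = -4 + B^{2}$
$d = \frac{1}{5} \approx 0.2$
$W{\left(l \right)} = \frac{1}{10 l}$ ($W{\left(l \right)} = \frac{1}{5 \left(\left(l - 0\right) + l\right)} = \frac{1}{5 \left(\left(l + 0\right) + l\right)} = \frac{1}{5 \left(l + l\right)} = \frac{1}{5 \cdot 2 l} = \frac{\frac{1}{2} \frac{1}{l}}{5} = \frac{1}{10 l}$)
$\left(-4580 - \frac{166}{-1775}\right) \left(-577 + W{\left(F{\left(-7 \right)} \right)}\right) = \left(-4580 - \frac{166}{-1775}\right) \left(-577 + \frac{1}{10 \left(-4 + \left(-7\right)^{2}\right)}\right) = \left(-4580 - - \frac{166}{1775}\right) \left(-577 + \frac{1}{10 \left(-4 + 49\right)}\right) = \left(-4580 + \frac{166}{1775}\right) \left(-577 + \frac{1}{10 \cdot 45}\right) = - \frac{8129334 \left(-577 + \frac{1}{10} \cdot \frac{1}{45}\right)}{1775} = - \frac{8129334 \left(-577 + \frac{1}{450}\right)}{1775} = \left(- \frac{8129334}{1775}\right) \left(- \frac{259649}{450}\right) = \frac{351795573961}{133125}$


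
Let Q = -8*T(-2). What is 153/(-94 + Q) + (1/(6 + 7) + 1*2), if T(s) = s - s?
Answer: 549/1222 ≈ 0.44926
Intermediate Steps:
T(s) = 0
Q = 0 (Q = -8*0 = 0)
153/(-94 + Q) + (1/(6 + 7) + 1*2) = 153/(-94 + 0) + (1/(6 + 7) + 1*2) = 153/(-94) + (1/13 + 2) = -1/94*153 + (1/13 + 2) = -153/94 + 27/13 = 549/1222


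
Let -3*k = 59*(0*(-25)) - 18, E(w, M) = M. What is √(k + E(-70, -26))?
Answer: 2*I*√5 ≈ 4.4721*I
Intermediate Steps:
k = 6 (k = -(59*(0*(-25)) - 18)/3 = -(59*0 - 18)/3 = -(0 - 18)/3 = -⅓*(-18) = 6)
√(k + E(-70, -26)) = √(6 - 26) = √(-20) = 2*I*√5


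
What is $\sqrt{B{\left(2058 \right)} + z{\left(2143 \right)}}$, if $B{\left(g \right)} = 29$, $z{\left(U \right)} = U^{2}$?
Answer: $\sqrt{4592478} \approx 2143.0$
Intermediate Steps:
$\sqrt{B{\left(2058 \right)} + z{\left(2143 \right)}} = \sqrt{29 + 2143^{2}} = \sqrt{29 + 4592449} = \sqrt{4592478}$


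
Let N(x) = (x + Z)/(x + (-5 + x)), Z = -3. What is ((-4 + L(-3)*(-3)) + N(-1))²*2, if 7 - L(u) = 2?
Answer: 33282/49 ≈ 679.22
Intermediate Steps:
L(u) = 5 (L(u) = 7 - 1*2 = 7 - 2 = 5)
N(x) = (-3 + x)/(-5 + 2*x) (N(x) = (x - 3)/(x + (-5 + x)) = (-3 + x)/(-5 + 2*x))
((-4 + L(-3)*(-3)) + N(-1))²*2 = ((-4 + 5*(-3)) + (-3 - 1)/(-5 + 2*(-1)))²*2 = ((-4 - 15) - 4/(-5 - 2))²*2 = (-19 - 4/(-7))²*2 = (-19 - ⅐*(-4))²*2 = (-19 + 4/7)²*2 = (-129/7)²*2 = (16641/49)*2 = 33282/49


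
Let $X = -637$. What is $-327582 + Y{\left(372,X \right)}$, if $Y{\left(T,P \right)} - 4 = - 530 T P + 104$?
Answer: $125263446$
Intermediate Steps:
$Y{\left(T,P \right)} = 108 - 530 P T$ ($Y{\left(T,P \right)} = 4 + \left(- 530 T P + 104\right) = 4 - \left(-104 + 530 P T\right) = 108 - 530 P T$)
$-327582 + Y{\left(372,X \right)} = -327582 - \left(-108 - 125590920\right) = -327582 + \left(108 + 125590920\right) = -327582 + 125591028 = 125263446$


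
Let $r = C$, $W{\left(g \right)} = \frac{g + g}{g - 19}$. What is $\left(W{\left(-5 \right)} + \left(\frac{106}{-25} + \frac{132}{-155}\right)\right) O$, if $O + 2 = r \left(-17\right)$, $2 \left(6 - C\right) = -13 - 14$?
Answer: $\frac{28999159}{18600} \approx 1559.1$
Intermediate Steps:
$W{\left(g \right)} = \frac{2 g}{-19 + g}$
$C = \frac{39}{2}$ ($C = 6 - \frac{-13 - 14}{2} = 6 - - \frac{27}{2} = 6 + \frac{27}{2} = \frac{39}{2} \approx 19.5$)
$r = \frac{39}{2} \approx 19.5$
$O = - \frac{667}{2}$ ($O = -2 + \frac{39}{2} \left(-17\right) = -2 - \frac{663}{2} = - \frac{667}{2} \approx -333.5$)
$\left(W{\left(-5 \right)} + \left(\frac{106}{-25} + \frac{132}{-155}\right)\right) O = \left(2 \left(-5\right) \frac{1}{-19 - 5} + \left(\frac{106}{-25} + \frac{132}{-155}\right)\right) \left(- \frac{667}{2}\right) = \left(2 \left(-5\right) \frac{1}{-24} + \left(106 \left(- \frac{1}{25}\right) + 132 \left(- \frac{1}{155}\right)\right)\right) \left(- \frac{667}{2}\right) = \left(2 \left(-5\right) \left(- \frac{1}{24}\right) - \frac{3946}{775}\right) \left(- \frac{667}{2}\right) = \left(\frac{5}{12} - \frac{3946}{775}\right) \left(- \frac{667}{2}\right) = \left(- \frac{43477}{9300}\right) \left(- \frac{667}{2}\right) = \frac{28999159}{18600}$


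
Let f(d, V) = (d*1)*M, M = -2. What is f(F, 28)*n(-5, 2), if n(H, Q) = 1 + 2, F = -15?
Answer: 90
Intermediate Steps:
f(d, V) = -2*d (f(d, V) = (d*1)*(-2) = d*(-2) = -2*d)
n(H, Q) = 3
f(F, 28)*n(-5, 2) = -2*(-15)*3 = 30*3 = 90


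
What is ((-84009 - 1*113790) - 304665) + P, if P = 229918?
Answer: -272546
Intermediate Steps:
((-84009 - 1*113790) - 304665) + P = ((-84009 - 1*113790) - 304665) + 229918 = ((-84009 - 113790) - 304665) + 229918 = (-197799 - 304665) + 229918 = -502464 + 229918 = -272546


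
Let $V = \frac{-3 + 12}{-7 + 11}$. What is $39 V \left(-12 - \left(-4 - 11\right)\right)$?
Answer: $\frac{1053}{4} \approx 263.25$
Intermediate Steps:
$V = \frac{9}{4} \approx 2.25$
$39 V \left(-12 - \left(-4 - 11\right)\right) = 39 \cdot \frac{9}{4} \left(-12 - \left(-4 - 11\right)\right) = \frac{351 \left(-12 - \left(-4 - 11\right)\right)}{4} = \frac{351 \left(-12 - -15\right)}{4} = \frac{351 \left(-12 + 15\right)}{4} = \frac{351}{4} \cdot 3 = \frac{1053}{4}$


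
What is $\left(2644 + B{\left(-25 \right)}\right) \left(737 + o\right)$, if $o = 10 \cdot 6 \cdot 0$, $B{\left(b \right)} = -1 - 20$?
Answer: $1933151$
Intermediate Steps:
$B{\left(b \right)} = -21$ ($B{\left(b \right)} = -1 - 20 = -21$)
$o = 0$ ($o = 60 \cdot 0 = 0$)
$\left(2644 + B{\left(-25 \right)}\right) \left(737 + o\right) = \left(2644 - 21\right) \left(737 + 0\right) = 2623 \cdot 737 = 1933151$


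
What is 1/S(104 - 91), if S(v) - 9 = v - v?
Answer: ⅑ ≈ 0.11111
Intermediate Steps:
S(v) = 9 (S(v) = 9 + (v - v) = 9 + 0 = 9)
1/S(104 - 91) = 1/9 = ⅑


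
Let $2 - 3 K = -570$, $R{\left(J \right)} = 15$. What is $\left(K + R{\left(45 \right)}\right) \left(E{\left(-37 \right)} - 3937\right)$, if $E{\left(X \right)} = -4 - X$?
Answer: $- \frac{2408768}{3} \approx -8.0292 \cdot 10^{5}$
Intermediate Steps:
$K = \frac{572}{3}$ ($K = \frac{2}{3} - -190 = \frac{2}{3} + 190 = \frac{572}{3} \approx 190.67$)
$\left(K + R{\left(45 \right)}\right) \left(E{\left(-37 \right)} - 3937\right) = \left(\frac{572}{3} + 15\right) \left(\left(-4 - -37\right) - 3937\right) = \frac{617 \left(\left(-4 + 37\right) - 3937\right)}{3} = \frac{617 \left(33 - 3937\right)}{3} = \frac{617}{3} \left(-3904\right) = - \frac{2408768}{3}$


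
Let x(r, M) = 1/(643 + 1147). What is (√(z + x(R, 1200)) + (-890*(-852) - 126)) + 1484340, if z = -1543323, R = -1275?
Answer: 2242494 + I*√4944961222510/1790 ≈ 2.2425e+6 + 1242.3*I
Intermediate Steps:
x(r, M) = 1/1790
(√(z + x(R, 1200)) + (-890*(-852) - 126)) + 1484340 = (√(-1543323 + 1/1790) + (-890*(-852) - 126)) + 1484340 = (√(-2762548169/1790) + (758280 - 126)) + 1484340 = (I*√4944961222510/1790 + 758154) + 1484340 = (758154 + I*√4944961222510/1790) + 1484340 = 2242494 + I*√4944961222510/1790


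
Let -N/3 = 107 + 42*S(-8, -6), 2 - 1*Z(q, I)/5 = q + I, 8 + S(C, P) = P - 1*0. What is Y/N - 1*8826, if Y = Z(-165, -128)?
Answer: -12734443/1443 ≈ -8825.0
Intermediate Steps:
S(C, P) = -8 + P (S(C, P) = -8 + (P - 1*0) = -8 + (P + 0) = -8 + P)
Z(q, I) = 10 - 5*I - 5*q (Z(q, I) = 10 - 5*(q + I) = 10 - 5*(I + q) = 10 + (-5*I - 5*q) = 10 - 5*I - 5*q)
Y = 1475 (Y = 10 - 5*(-128) - 5*(-165) = 10 + 640 + 825 = 1475)
N = 1443 (N = -3*(107 + 42*(-8 - 6)) = -3*(107 + 42*(-14)) = -3*(107 - 588) = -3*(-481) = 1443)
Y/N - 1*8826 = 1475/1443 - 1*8826 = 1475*(1/1443) - 8826 = 1475/1443 - 8826 = -12734443/1443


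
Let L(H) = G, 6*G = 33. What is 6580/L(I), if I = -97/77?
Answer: 13160/11 ≈ 1196.4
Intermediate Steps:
G = 11/2 (G = (⅙)*33 = 11/2 ≈ 5.5000)
I = -97/77 (I = -97*1/77 = -97/77 ≈ -1.2597)
L(H) = 11/2
6580/L(I) = 6580/(11/2) = 6580*(2/11) = 13160/11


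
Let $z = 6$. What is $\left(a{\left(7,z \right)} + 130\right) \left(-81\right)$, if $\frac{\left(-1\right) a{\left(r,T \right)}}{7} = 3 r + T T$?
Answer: $21789$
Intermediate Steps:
$a{\left(r,T \right)} = - 21 r - 7 T^{2}$ ($a{\left(r,T \right)} = - 7 \left(3 r + T T\right) = - 7 \left(3 r + T^{2}\right) = - 7 \left(T^{2} + 3 r\right) = - 21 r - 7 T^{2}$)
$\left(a{\left(7,z \right)} + 130\right) \left(-81\right) = \left(\left(\left(-21\right) 7 - 7 \cdot 6^{2}\right) + 130\right) \left(-81\right) = \left(\left(-147 - 252\right) + 130\right) \left(-81\right) = \left(-399 + 130\right) \left(-81\right) = \left(-269\right) \left(-81\right) = 21789$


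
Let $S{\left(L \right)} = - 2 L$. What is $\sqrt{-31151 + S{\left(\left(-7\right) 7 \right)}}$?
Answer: $i \sqrt{31053} \approx 176.22 i$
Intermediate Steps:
$\sqrt{-31151 + S{\left(\left(-7\right) 7 \right)}} = \sqrt{-31151 - 2 \left(\left(-7\right) 7\right)} = \sqrt{-31151 - -98} = \sqrt{-31151 + 98} = \sqrt{-31053} = i \sqrt{31053}$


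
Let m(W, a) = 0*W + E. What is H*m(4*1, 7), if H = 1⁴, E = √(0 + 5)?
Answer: √5 ≈ 2.2361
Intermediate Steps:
E = √5 ≈ 2.2361
H = 1
m(W, a) = √5 (m(W, a) = 0*W + √5 = 0 + √5 = √5)
H*m(4*1, 7) = 1*√5 = √5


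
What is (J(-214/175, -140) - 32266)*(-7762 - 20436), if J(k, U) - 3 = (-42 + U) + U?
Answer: 918831830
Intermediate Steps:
J(k, U) = -39 + 2*U (J(k, U) = 3 + ((-42 + U) + U) = 3 + (-42 + 2*U) = -39 + 2*U)
(J(-214/175, -140) - 32266)*(-7762 - 20436) = ((-39 + 2*(-140)) - 32266)*(-7762 - 20436) = ((-39 - 280) - 32266)*(-28198) = (-319 - 32266)*(-28198) = -32585*(-28198) = 918831830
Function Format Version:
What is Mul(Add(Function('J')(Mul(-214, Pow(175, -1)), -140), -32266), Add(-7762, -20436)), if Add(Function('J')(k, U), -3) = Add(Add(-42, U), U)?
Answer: 918831830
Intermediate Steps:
Function('J')(k, U) = Add(-39, Mul(2, U)) (Function('J')(k, U) = Add(3, Add(Add(-42, U), U)) = Add(3, Add(-42, Mul(2, U))) = Add(-39, Mul(2, U)))
Mul(Add(Function('J')(Mul(-214, Pow(175, -1)), -140), -32266), Add(-7762, -20436)) = Mul(Add(Add(-39, Mul(2, -140)), -32266), Add(-7762, -20436)) = Mul(Add(Add(-39, -280), -32266), -28198) = Mul(Add(-319, -32266), -28198) = Mul(-32585, -28198) = 918831830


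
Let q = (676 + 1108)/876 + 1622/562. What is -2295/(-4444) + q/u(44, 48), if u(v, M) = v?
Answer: 42957110/68369829 ≈ 0.62831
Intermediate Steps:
q = 302935/61539 (q = 1784*(1/876) + 1622*(1/562) = 446/219 + 811/281 = 302935/61539 ≈ 4.9227)
-2295/(-4444) + q/u(44, 48) = -2295/(-4444) + (302935/61539)/44 = -2295*(-1/4444) + (302935/61539)*(1/44) = 2295/4444 + 302935/2707716 = 42957110/68369829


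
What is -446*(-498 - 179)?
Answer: 301942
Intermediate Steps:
-446*(-498 - 179) = -446*(-677) = 301942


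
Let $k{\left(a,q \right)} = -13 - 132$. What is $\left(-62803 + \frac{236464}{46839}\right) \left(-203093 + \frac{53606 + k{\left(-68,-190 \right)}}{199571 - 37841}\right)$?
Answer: $\frac{7431809590500114349}{582713190} \approx 1.2754 \cdot 10^{10}$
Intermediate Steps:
$k{\left(a,q \right)} = -145$ ($k{\left(a,q \right)} = -13 - 132 = -145$)
$\left(-62803 + \frac{236464}{46839}\right) \left(-203093 + \frac{53606 + k{\left(-68,-190 \right)}}{199571 - 37841}\right) = \left(-62803 + \frac{236464}{46839}\right) \left(-203093 + \frac{53606 - 145}{199571 - 37841}\right) = \left(-62803 + 236464 \cdot \frac{1}{46839}\right) \left(-203093 + \frac{53461}{161730}\right) = \left(-62803 + \frac{236464}{46839}\right) \left(-203093 + 53461 \cdot \frac{1}{161730}\right) = - \frac{2941393253 \left(-203093 + \frac{53461}{161730}\right)}{46839} = \left(- \frac{2941393253}{46839}\right) \left(- \frac{32846177429}{161730}\right) = \frac{7431809590500114349}{582713190}$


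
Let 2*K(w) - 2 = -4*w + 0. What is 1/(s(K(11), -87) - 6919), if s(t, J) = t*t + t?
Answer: -1/6499 ≈ -0.00015387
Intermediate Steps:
K(w) = 1 - 2*w (K(w) = 1 + (-4*w + 0)/2 = 1 + (-4*w)/2 = 1 - 2*w)
s(t, J) = t + t**2 (s(t, J) = t**2 + t = t + t**2)
1/(s(K(11), -87) - 6919) = 1/((1 - 2*11)*(1 + (1 - 2*11)) - 6919) = 1/((1 - 22)*(1 + (1 - 22)) - 6919) = 1/(-21*(1 - 21) - 6919) = 1/(-21*(-20) - 6919) = 1/(420 - 6919) = 1/(-6499) = -1/6499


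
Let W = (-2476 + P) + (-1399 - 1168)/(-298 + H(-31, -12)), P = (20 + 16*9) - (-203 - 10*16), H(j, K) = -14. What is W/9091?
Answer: -605521/2836392 ≈ -0.21348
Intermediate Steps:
P = 527 (P = (20 + 144) - (-203 - 1*160) = 164 - (-203 - 160) = 164 - 1*(-363) = 164 + 363 = 527)
W = -605521/312 (W = (-2476 + 527) + (-1399 - 1168)/(-298 - 14) = -1949 - 2567/(-312) = -1949 - 2567*(-1/312) = -1949 + 2567/312 = -605521/312 ≈ -1940.8)
W/9091 = -605521/312/9091 = -605521/312*1/9091 = -605521/2836392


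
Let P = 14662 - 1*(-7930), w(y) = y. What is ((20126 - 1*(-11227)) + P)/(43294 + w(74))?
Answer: 53945/43368 ≈ 1.2439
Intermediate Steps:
P = 22592 (P = 14662 + 7930 = 22592)
((20126 - 1*(-11227)) + P)/(43294 + w(74)) = ((20126 - 1*(-11227)) + 22592)/(43294 + 74) = ((20126 + 11227) + 22592)/43368 = (31353 + 22592)*(1/43368) = 53945*(1/43368) = 53945/43368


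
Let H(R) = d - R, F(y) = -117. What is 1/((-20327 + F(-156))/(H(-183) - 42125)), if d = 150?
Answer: 10448/5111 ≈ 2.0442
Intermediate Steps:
H(R) = 150 - R
1/((-20327 + F(-156))/(H(-183) - 42125)) = 1/((-20327 - 117)/((150 - 1*(-183)) - 42125)) = 1/(-20444/((150 + 183) - 42125)) = 1/(-20444/(333 - 42125)) = 1/(-20444/(-41792)) = 1/(-20444*(-1/41792)) = 1/(5111/10448) = 10448/5111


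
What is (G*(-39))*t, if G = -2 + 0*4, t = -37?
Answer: -2886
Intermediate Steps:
G = -2 (G = -2 + 0 = -2)
(G*(-39))*t = -2*(-39)*(-37) = 78*(-37) = -2886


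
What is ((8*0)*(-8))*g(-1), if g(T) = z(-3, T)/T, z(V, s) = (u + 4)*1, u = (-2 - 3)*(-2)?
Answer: 0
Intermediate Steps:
u = 10 (u = -5*(-2) = 10)
z(V, s) = 14 (z(V, s) = (10 + 4)*1 = 14*1 = 14)
g(T) = 14/T
((8*0)*(-8))*g(-1) = ((8*0)*(-8))*(14/(-1)) = (0*(-8))*(14*(-1)) = 0*(-14) = 0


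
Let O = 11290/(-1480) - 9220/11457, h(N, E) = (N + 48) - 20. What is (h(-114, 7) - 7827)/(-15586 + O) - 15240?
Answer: -402970011297492/26442482209 ≈ -15240.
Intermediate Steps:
h(N, E) = 28 + N (h(N, E) = (48 + N) - 20 = 28 + N)
O = -14299513/1695636 (O = 11290*(-1/1480) - 9220*1/11457 = -1129/148 - 9220/11457 = -14299513/1695636 ≈ -8.4331)
(h(-114, 7) - 7827)/(-15586 + O) - 15240 = ((28 - 114) - 7827)/(-15586 - 14299513/1695636) - 15240 = (-86 - 7827)/(-26442482209/1695636) - 15240 = -7913*(-1695636/26442482209) - 15240 = 13417567668/26442482209 - 15240 = -402970011297492/26442482209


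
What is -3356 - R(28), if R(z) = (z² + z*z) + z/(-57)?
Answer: -280640/57 ≈ -4923.5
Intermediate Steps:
R(z) = 2*z² - z/57 (R(z) = (z² + z²) + z*(-1/57) = 2*z² - z/57)
-3356 - R(28) = -3356 - 28*(-1 + 114*28)/57 = -3356 - 28*(-1 + 3192)/57 = -3356 - 28*3191/57 = -3356 - 1*89348/57 = -3356 - 89348/57 = -280640/57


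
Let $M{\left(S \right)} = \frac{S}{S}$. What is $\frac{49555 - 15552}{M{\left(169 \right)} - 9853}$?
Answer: $- \frac{34003}{9852} \approx -3.4514$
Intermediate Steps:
$M{\left(S \right)} = 1$
$\frac{49555 - 15552}{M{\left(169 \right)} - 9853} = \frac{49555 - 15552}{1 - 9853} = \frac{34003}{-9852} = 34003 \left(- \frac{1}{9852}\right) = - \frac{34003}{9852}$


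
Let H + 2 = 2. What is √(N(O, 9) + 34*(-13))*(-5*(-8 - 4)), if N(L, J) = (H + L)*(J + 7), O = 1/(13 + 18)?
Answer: 60*I*√424266/31 ≈ 1260.7*I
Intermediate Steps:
H = 0 (H = -2 + 2 = 0)
O = 1/31 ≈ 0.032258
N(L, J) = L*(7 + J) (N(L, J) = (0 + L)*(J + 7) = L*(7 + J))
√(N(O, 9) + 34*(-13))*(-5*(-8 - 4)) = √((7 + 9)/31 + 34*(-13))*(-5*(-8 - 4)) = √((1/31)*16 - 442)*(-5*(-12)) = √(16/31 - 442)*60 = √(-13686/31)*60 = (I*√424266/31)*60 = 60*I*√424266/31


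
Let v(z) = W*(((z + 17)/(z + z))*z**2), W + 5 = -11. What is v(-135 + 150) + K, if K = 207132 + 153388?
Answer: 356680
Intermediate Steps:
W = -16 (W = -5 - 11 = -16)
K = 360520
v(z) = -8*z*(17 + z) (v(z) = -16*(z + 17)/(z + z)*z**2 = -16*(17 + z)/((2*z))*z**2 = -16*(17 + z)*(1/(2*z))*z**2 = -16*(17 + z)/(2*z)*z**2 = -8*z*(17 + z))
v(-135 + 150) + K = -8*(-135 + 150)*(17 + (-135 + 150)) + 360520 = -8*15*(17 + 15) + 360520 = -8*15*32 + 360520 = -3840 + 360520 = 356680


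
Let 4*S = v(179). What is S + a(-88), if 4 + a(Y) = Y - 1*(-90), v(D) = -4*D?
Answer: -181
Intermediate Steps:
a(Y) = 86 + Y (a(Y) = -4 + (Y - 1*(-90)) = -4 + (Y + 90) = -4 + (90 + Y) = 86 + Y)
S = -179 (S = (-4*179)/4 = (¼)*(-716) = -179)
S + a(-88) = -179 + (86 - 88) = -179 - 2 = -181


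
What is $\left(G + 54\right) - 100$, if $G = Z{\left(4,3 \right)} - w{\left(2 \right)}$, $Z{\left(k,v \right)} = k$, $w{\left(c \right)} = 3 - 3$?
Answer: $-42$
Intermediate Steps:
$w{\left(c \right)} = 0$ ($w{\left(c \right)} = 3 - 3 = 0$)
$G = 4$ ($G = 4 - 0 = 4 + 0 = 4$)
$\left(G + 54\right) - 100 = \left(4 + 54\right) - 100 = 58 - 100 = -42$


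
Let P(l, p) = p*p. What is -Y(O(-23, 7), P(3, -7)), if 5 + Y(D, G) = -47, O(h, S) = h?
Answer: 52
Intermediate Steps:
P(l, p) = p²
Y(D, G) = -52 (Y(D, G) = -5 - 47 = -52)
-Y(O(-23, 7), P(3, -7)) = -1*(-52) = 52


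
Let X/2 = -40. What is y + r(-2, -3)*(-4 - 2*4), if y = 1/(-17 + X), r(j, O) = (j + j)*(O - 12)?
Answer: -69841/97 ≈ -720.01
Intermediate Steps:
X = -80 (X = 2*(-40) = -80)
r(j, O) = 2*j*(-12 + O) (r(j, O) = (2*j)*(-12 + O) = 2*j*(-12 + O))
y = -1/97 (y = 1/(-17 - 80) = 1/(-97) = -1/97 ≈ -0.010309)
y + r(-2, -3)*(-4 - 2*4) = -1/97 + (2*(-2)*(-12 - 3))*(-4 - 2*4) = -1/97 + (2*(-2)*(-15))*(-4 - 8) = -1/97 + 60*(-12) = -1/97 - 720 = -69841/97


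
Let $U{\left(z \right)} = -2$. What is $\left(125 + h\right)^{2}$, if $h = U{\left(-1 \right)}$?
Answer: $15129$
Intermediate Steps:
$h = -2$
$\left(125 + h\right)^{2} = \left(125 - 2\right)^{2} = 123^{2} = 15129$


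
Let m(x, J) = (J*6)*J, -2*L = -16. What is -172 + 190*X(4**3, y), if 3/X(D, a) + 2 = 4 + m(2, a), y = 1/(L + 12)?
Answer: 44684/403 ≈ 110.88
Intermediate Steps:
L = 8 (L = -1/2*(-16) = 8)
m(x, J) = 6*J**2 (m(x, J) = (6*J)*J = 6*J**2)
y = 1/20 (y = 1/(8 + 12) = 1/20 ≈ 0.050000)
X(D, a) = 3/(2 + 6*a**2) (X(D, a) = 3/(-2 + (4 + 6*a**2)) = 3/(2 + 6*a**2))
-172 + 190*X(4**3, y) = -172 + 190*(3/(2*(1 + 3*(1/20)**2))) = -172 + 190*(3/(2*(1 + 3*(1/400)))) = -172 + 190*(3/(2*(1 + 3/400))) = -172 + 190*(3/(2*(403/400))) = -172 + 190*((3/2)*(400/403)) = -172 + 190*(600/403) = -172 + 114000/403 = 44684/403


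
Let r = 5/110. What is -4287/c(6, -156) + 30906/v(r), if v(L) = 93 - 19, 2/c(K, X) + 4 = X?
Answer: 12704973/37 ≈ 3.4338e+5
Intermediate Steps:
r = 1/22 (r = 5*(1/110) = 1/22 ≈ 0.045455)
c(K, X) = 2/(-4 + X)
v(L) = 74
-4287/c(6, -156) + 30906/v(r) = -4287/(2/(-4 - 156)) + 30906/74 = -4287/(2/(-160)) + 30906*(1/74) = -4287/(2*(-1/160)) + 15453/37 = -4287/(-1/80) + 15453/37 = -4287*(-80) + 15453/37 = 342960 + 15453/37 = 12704973/37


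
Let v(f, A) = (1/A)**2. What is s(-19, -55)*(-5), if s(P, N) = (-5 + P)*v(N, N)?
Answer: 24/605 ≈ 0.039669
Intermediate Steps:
v(f, A) = A**(-2)
s(P, N) = (-5 + P)/N**2
s(-19, -55)*(-5) = ((-5 - 19)/(-55)**2)*(-5) = ((1/3025)*(-24))*(-5) = -24/3025*(-5) = 24/605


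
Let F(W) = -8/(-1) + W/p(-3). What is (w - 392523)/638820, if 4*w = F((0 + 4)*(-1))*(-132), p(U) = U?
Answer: -392831/638820 ≈ -0.61493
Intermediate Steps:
F(W) = 8 - W/3 (F(W) = -8/(-1) + W/(-3) = -8*(-1) + W*(-⅓) = 8 - W/3)
w = -308 (w = ((8 - (0 + 4)*(-1)/3)*(-132))/4 = ((8 - 4*(-1)/3)*(-132))/4 = ((8 - ⅓*(-4))*(-132))/4 = ((8 + 4/3)*(-132))/4 = ((28/3)*(-132))/4 = (¼)*(-1232) = -308)
(w - 392523)/638820 = (-308 - 392523)/638820 = -392831*1/638820 = -392831/638820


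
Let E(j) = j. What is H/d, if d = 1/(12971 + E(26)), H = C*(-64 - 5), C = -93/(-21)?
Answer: -27800583/7 ≈ -3.9715e+6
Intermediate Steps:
C = 31/7 (C = -93*(-1/21) = 31/7 ≈ 4.4286)
H = -2139/7 (H = 31*(-64 - 5)/7 = (31/7)*(-69) = -2139/7 ≈ -305.57)
d = 1/12997 (d = 1/(12971 + 26) = 1/12997 ≈ 7.6941e-5)
H/d = -2139/(7*1/12997) = -2139/7*12997 = -27800583/7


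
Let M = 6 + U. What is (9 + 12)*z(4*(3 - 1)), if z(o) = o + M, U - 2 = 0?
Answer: 336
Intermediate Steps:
U = 2 (U = 2 + 0 = 2)
M = 8 (M = 6 + 2 = 8)
z(o) = 8 + o (z(o) = o + 8 = 8 + o)
(9 + 12)*z(4*(3 - 1)) = (9 + 12)*(8 + 4*(3 - 1)) = 21*(8 + 4*2) = 21*(8 + 8) = 21*16 = 336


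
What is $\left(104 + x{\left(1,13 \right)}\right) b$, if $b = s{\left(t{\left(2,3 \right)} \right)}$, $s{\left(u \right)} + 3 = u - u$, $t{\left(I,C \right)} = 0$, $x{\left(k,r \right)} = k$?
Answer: $-315$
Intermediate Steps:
$s{\left(u \right)} = -3$ ($s{\left(u \right)} = -3 + \left(u - u\right) = -3 + 0 = -3$)
$b = -3$
$\left(104 + x{\left(1,13 \right)}\right) b = \left(104 + 1\right) \left(-3\right) = 105 \left(-3\right) = -315$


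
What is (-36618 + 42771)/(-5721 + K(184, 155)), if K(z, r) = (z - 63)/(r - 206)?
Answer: -313803/291892 ≈ -1.0751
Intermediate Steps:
K(z, r) = (-63 + z)/(-206 + r)
(-36618 + 42771)/(-5721 + K(184, 155)) = (-36618 + 42771)/(-5721 + (-63 + 184)/(-206 + 155)) = 6153/(-5721 + 121/(-51)) = 6153/(-5721 - 1/51*121) = 6153/(-5721 - 121/51) = 6153/(-291892/51) = 6153*(-51/291892) = -313803/291892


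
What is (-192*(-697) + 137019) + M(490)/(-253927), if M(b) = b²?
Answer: 68774110361/253927 ≈ 2.7084e+5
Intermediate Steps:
(-192*(-697) + 137019) + M(490)/(-253927) = (-192*(-697) + 137019) + 490²/(-253927) = (133824 + 137019) + 240100*(-1/253927) = 270843 - 240100/253927 = 68774110361/253927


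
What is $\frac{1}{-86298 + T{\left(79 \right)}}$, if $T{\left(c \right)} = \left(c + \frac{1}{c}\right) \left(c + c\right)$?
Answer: $- \frac{1}{73814} \approx -1.3548 \cdot 10^{-5}$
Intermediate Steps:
$T{\left(c \right)} = 2 c \left(c + \frac{1}{c}\right)$ ($T{\left(c \right)} = \left(c + \frac{1}{c}\right) 2 c = 2 c \left(c + \frac{1}{c}\right)$)
$\frac{1}{-86298 + T{\left(79 \right)}} = \frac{1}{-86298 + \left(2 + 2 \cdot 79^{2}\right)} = \frac{1}{-86298 + \left(2 + 2 \cdot 6241\right)} = \frac{1}{-86298 + \left(2 + 12482\right)} = \frac{1}{-86298 + 12484} = \frac{1}{-73814} = - \frac{1}{73814}$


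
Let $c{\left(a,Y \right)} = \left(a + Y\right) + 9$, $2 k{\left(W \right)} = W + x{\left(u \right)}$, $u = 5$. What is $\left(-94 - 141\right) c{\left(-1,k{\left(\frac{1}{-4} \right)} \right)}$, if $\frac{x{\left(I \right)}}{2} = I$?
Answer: $- \frac{24205}{8} \approx -3025.6$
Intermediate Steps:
$x{\left(I \right)} = 2 I$
$k{\left(W \right)} = 5 + \frac{W}{2}$ ($k{\left(W \right)} = \frac{W + 2 \cdot 5}{2} = \frac{W + 10}{2} = \frac{10 + W}{2} = 5 + \frac{W}{2}$)
$c{\left(a,Y \right)} = 9 + Y + a$ ($c{\left(a,Y \right)} = \left(Y + a\right) + 9 = 9 + Y + a$)
$\left(-94 - 141\right) c{\left(-1,k{\left(\frac{1}{-4} \right)} \right)} = \left(-94 - 141\right) \left(9 + \left(5 + \frac{1}{2 \left(-4\right)}\right) - 1\right) = - 235 \left(9 + \left(5 + \frac{1}{2} \left(- \frac{1}{4}\right)\right) - 1\right) = - 235 \left(9 + \left(5 - \frac{1}{8}\right) - 1\right) = - 235 \left(9 + \frac{39}{8} - 1\right) = \left(-235\right) \frac{103}{8} = - \frac{24205}{8}$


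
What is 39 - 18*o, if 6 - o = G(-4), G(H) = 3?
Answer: -15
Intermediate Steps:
o = 3 (o = 6 - 1*3 = 6 - 3 = 3)
39 - 18*o = 39 - 18*3 = 39 - 54 = -15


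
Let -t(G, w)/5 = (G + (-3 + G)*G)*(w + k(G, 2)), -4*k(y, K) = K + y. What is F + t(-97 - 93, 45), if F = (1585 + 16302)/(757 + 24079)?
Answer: -416767930913/24836 ≈ -1.6781e+7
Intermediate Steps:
k(y, K) = -K/4 - y/4 (k(y, K) = -(K + y)/4 = -K/4 - y/4)
F = 17887/24836 ≈ 0.72020
t(G, w) = -5*(G + G*(-3 + G))*(-½ + w - G/4) (t(G, w) = -5*(G + (-3 + G)*G)*(w + (-¼*2 - G/4)) = -5*(G + G*(-3 + G))*(w + (-½ - G/4)) = -5*(G + G*(-3 + G))*(-½ + w - G/4))
F + t(-97 - 93, 45) = 17887/24836 + 5*(-97 - 93)*(-4 + (-97 - 93)² + 8*45 - 4*(-97 - 93)*45)/4 = 17887/24836 + (5/4)*(-190)*(-4 + (-190)² + 360 - 4*(-190)*45) = 17887/24836 + (5/4)*(-190)*(-4 + 36100 + 360 + 34200) = 17887/24836 + (5/4)*(-190)*70656 = 17887/24836 - 16780800 = -416767930913/24836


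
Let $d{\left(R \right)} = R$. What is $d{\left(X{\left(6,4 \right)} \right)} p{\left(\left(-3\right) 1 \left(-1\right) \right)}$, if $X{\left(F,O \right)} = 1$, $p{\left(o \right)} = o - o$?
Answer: $0$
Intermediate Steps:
$p{\left(o \right)} = 0$
$d{\left(X{\left(6,4 \right)} \right)} p{\left(\left(-3\right) 1 \left(-1\right) \right)} = 1 \cdot 0 = 0$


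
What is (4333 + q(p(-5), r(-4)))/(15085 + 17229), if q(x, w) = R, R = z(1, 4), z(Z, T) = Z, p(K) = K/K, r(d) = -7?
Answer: 2167/16157 ≈ 0.13412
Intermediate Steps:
p(K) = 1
R = 1
q(x, w) = 1
(4333 + q(p(-5), r(-4)))/(15085 + 17229) = (4333 + 1)/(15085 + 17229) = 4334/32314 = 4334*(1/32314) = 2167/16157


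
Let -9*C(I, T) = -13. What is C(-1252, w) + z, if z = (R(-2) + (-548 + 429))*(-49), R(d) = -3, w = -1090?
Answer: 53815/9 ≈ 5979.4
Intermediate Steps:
C(I, T) = 13/9 (C(I, T) = -⅑*(-13) = 13/9)
z = 5978 (z = (-3 + (-548 + 429))*(-49) = (-3 - 119)*(-49) = -122*(-49) = 5978)
C(-1252, w) + z = 13/9 + 5978 = 53815/9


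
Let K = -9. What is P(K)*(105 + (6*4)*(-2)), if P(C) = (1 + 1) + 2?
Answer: 228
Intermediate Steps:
P(C) = 4 (P(C) = 2 + 2 = 4)
P(K)*(105 + (6*4)*(-2)) = 4*(105 + (6*4)*(-2)) = 4*(105 + 24*(-2)) = 4*(105 - 48) = 4*57 = 228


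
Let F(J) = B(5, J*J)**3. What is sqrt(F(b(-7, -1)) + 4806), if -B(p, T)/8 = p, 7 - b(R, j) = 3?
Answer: I*sqrt(59194) ≈ 243.3*I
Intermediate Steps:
b(R, j) = 4 (b(R, j) = 7 - 1*3 = 7 - 3 = 4)
B(p, T) = -8*p
F(J) = -64000 (F(J) = (-8*5)**3 = (-40)**3 = -64000)
sqrt(F(b(-7, -1)) + 4806) = sqrt(-64000 + 4806) = sqrt(-59194) = I*sqrt(59194)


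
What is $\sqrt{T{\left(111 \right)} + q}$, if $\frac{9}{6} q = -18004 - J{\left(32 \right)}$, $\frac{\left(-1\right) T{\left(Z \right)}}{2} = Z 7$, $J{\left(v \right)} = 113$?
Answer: $8 i \sqrt{213} \approx 116.76 i$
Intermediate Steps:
$T{\left(Z \right)} = - 14 Z$ ($T{\left(Z \right)} = - 2 Z 7 = - 2 \cdot 7 Z = - 14 Z$)
$q = -12078$ ($q = \frac{2 \left(-18004 - 113\right)}{3} = \frac{2}{3} \left(-18117\right) = -12078$)
$\sqrt{T{\left(111 \right)} + q} = \sqrt{\left(-14\right) 111 - 12078} = \sqrt{-1554 - 12078} = \sqrt{-13632} = 8 i \sqrt{213}$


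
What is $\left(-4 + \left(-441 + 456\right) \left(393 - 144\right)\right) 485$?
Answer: $1809535$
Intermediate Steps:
$\left(-4 + \left(-441 + 456\right) \left(393 - 144\right)\right) 485 = \left(-4 + 15 \left(393 - 144\right)\right) 485 = \left(-4 + 15 \cdot 249\right) 485 = \left(-4 + 3735\right) 485 = 3731 \cdot 485 = 1809535$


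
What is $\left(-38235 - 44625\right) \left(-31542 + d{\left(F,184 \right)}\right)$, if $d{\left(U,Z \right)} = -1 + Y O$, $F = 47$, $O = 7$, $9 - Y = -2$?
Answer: $2607272760$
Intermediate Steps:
$Y = 11$ ($Y = 9 - -2 = 9 + 2 = 11$)
$d{\left(U,Z \right)} = 76$ ($d{\left(U,Z \right)} = -1 + 11 \cdot 7 = -1 + 77 = 76$)
$\left(-38235 - 44625\right) \left(-31542 + d{\left(F,184 \right)}\right) = \left(-38235 - 44625\right) \left(-31542 + 76\right) = \left(-82860\right) \left(-31466\right) = 2607272760$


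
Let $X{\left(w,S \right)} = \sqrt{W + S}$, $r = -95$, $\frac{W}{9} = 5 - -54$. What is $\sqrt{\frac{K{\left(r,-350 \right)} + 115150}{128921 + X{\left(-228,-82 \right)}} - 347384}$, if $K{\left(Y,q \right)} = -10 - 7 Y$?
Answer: $\frac{\sqrt{-44784976859 - 347384 \sqrt{449}}}{\sqrt{128921 + \sqrt{449}}} \approx 589.39 i$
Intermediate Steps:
$W = 531$ ($W = 9 \left(5 - -54\right) = 9 \left(5 + 54\right) = 9 \cdot 59 = 531$)
$X{\left(w,S \right)} = \sqrt{531 + S}$
$\sqrt{\frac{K{\left(r,-350 \right)} + 115150}{128921 + X{\left(-228,-82 \right)}} - 347384} = \sqrt{\frac{\left(-10 - -665\right) + 115150}{128921 + \sqrt{531 - 82}} - 347384} = \sqrt{\frac{\left(-10 + 665\right) + 115150}{128921 + \sqrt{449}} - 347384} = \sqrt{\frac{655 + 115150}{128921 + \sqrt{449}} - 347384} = \sqrt{\frac{115805}{128921 + \sqrt{449}} - 347384} = \sqrt{-347384 + \frac{115805}{128921 + \sqrt{449}}}$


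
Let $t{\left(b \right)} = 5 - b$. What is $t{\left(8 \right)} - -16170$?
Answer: $16167$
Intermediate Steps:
$t{\left(8 \right)} - -16170 = \left(5 - 8\right) - -16170 = \left(5 - 8\right) + 16170 = -3 + 16170 = 16167$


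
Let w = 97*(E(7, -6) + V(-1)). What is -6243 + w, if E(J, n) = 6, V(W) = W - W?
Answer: -5661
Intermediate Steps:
V(W) = 0
w = 582 (w = 97*(6 + 0) = 97*6 = 582)
-6243 + w = -6243 + 582 = -5661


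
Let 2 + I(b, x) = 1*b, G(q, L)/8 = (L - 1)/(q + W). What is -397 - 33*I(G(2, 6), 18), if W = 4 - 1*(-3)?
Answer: -1433/3 ≈ -477.67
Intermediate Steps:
W = 7 (W = 4 + 3 = 7)
G(q, L) = 8*(-1 + L)/(7 + q) (G(q, L) = 8*((L - 1)/(q + 7)) = 8*((-1 + L)/(7 + q)) = 8*(-1 + L)/(7 + q))
I(b, x) = -2 + b (I(b, x) = -2 + 1*b = -2 + b)
-397 - 33*I(G(2, 6), 18) = -397 - 33*(-2 + 8*(-1 + 6)/(7 + 2)) = -397 - 33*(-2 + 8*5/9) = -397 - 33*(-2 + 8*(1/9)*5) = -397 - 33*(-2 + 40/9) = -397 - 33*22/9 = -397 - 242/3 = -1433/3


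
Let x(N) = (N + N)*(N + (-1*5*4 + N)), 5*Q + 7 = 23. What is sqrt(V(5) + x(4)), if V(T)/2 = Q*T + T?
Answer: 3*I*sqrt(6) ≈ 7.3485*I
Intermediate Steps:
Q = 16/5 (Q = -7/5 + (1/5)*23 = -7/5 + 23/5 = 16/5 ≈ 3.2000)
x(N) = 2*N*(-20 + 2*N) (x(N) = (2*N)*(N + (-5*4 + N)) = (2*N)*(N + (-20 + N)) = (2*N)*(-20 + 2*N) = 2*N*(-20 + 2*N))
V(T) = 42*T/5 (V(T) = 2*(16*T/5 + T) = 2*(21*T/5) = 42*T/5)
sqrt(V(5) + x(4)) = sqrt((42/5)*5 + 4*4*(-10 + 4)) = sqrt(42 + 4*4*(-6)) = sqrt(42 - 96) = sqrt(-54) = 3*I*sqrt(6)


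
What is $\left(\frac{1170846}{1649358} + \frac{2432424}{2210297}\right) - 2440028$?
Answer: $- \frac{494182711782730893}{202531724407} \approx -2.44 \cdot 10^{6}$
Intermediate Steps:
$\left(\frac{1170846}{1649358} + \frac{2432424}{2210297}\right) - 2440028 = \left(1170846 \cdot \frac{1}{1649358} + 2432424 \cdot \frac{1}{2210297}\right) - 2440028 = \left(\frac{65047}{91631} + \frac{2432424}{2210297}\right) - 2440028 = \frac{366658632503}{202531724407} - 2440028 = - \frac{494182711782730893}{202531724407}$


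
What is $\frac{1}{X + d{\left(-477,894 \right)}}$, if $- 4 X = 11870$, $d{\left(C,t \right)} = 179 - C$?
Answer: $- \frac{2}{4623} \approx -0.00043262$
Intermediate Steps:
$X = - \frac{5935}{2}$ ($X = \left(- \frac{1}{4}\right) 11870 = - \frac{5935}{2} \approx -2967.5$)
$\frac{1}{X + d{\left(-477,894 \right)}} = \frac{1}{- \frac{5935}{2} + \left(179 - -477\right)} = \frac{1}{- \frac{5935}{2} + \left(179 + 477\right)} = \frac{1}{- \frac{5935}{2} + 656} = \frac{1}{- \frac{4623}{2}} = - \frac{2}{4623}$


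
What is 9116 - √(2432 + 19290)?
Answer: 9116 - √21722 ≈ 8968.6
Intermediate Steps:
9116 - √(2432 + 19290) = 9116 - √21722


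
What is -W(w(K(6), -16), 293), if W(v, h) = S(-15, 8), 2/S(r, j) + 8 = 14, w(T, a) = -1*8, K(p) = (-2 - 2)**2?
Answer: -1/3 ≈ -0.33333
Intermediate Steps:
K(p) = 16 (K(p) = (-4)**2 = 16)
w(T, a) = -8
S(r, j) = 1/3 (S(r, j) = 2/(-8 + 14) = 2/6 = 2*(1/6) = 1/3)
W(v, h) = 1/3
-W(w(K(6), -16), 293) = -1*1/3 = -1/3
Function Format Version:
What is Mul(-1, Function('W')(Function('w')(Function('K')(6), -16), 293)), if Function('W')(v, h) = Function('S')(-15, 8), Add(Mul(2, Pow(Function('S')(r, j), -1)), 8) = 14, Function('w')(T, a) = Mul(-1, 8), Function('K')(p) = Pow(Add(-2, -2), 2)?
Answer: Rational(-1, 3) ≈ -0.33333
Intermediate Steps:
Function('K')(p) = 16 (Function('K')(p) = Pow(-4, 2) = 16)
Function('w')(T, a) = -8
Function('S')(r, j) = Rational(1, 3) (Function('S')(r, j) = Mul(2, Pow(Add(-8, 14), -1)) = Mul(2, Pow(6, -1)) = Mul(2, Rational(1, 6)) = Rational(1, 3))
Function('W')(v, h) = Rational(1, 3)
Mul(-1, Function('W')(Function('w')(Function('K')(6), -16), 293)) = Mul(-1, Rational(1, 3)) = Rational(-1, 3)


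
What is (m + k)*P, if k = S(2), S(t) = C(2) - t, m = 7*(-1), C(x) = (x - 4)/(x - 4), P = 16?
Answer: -128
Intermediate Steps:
C(x) = 1 (C(x) = (-4 + x)/(-4 + x) = 1)
m = -7
S(t) = 1 - t
k = -1 (k = 1 - 1*2 = 1 - 2 = -1)
(m + k)*P = (-7 - 1)*16 = -8*16 = -128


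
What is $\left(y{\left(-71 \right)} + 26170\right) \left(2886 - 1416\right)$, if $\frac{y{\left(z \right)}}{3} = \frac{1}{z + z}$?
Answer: $\frac{2731360695}{71} \approx 3.847 \cdot 10^{7}$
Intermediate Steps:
$y{\left(z \right)} = \frac{3}{2 z}$ ($y{\left(z \right)} = \frac{3}{z + z} = \frac{3}{2 z}$)
$\left(y{\left(-71 \right)} + 26170\right) \left(2886 - 1416\right) = \left(\frac{3}{2 \left(-71\right)} + 26170\right) \left(2886 - 1416\right) = \left(\frac{3}{2} \left(- \frac{1}{71}\right) + 26170\right) 1470 = \left(- \frac{3}{142} + 26170\right) 1470 = \frac{3716137}{142} \cdot 1470 = \frac{2731360695}{71}$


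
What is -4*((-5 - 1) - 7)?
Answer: 52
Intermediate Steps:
-4*((-5 - 1) - 7) = -4*(-6 - 7) = -4*(-13) = -2*(-26) = 52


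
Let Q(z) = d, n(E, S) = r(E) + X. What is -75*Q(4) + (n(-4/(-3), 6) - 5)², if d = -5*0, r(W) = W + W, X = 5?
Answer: 64/9 ≈ 7.1111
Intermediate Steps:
r(W) = 2*W
n(E, S) = 5 + 2*E (n(E, S) = 2*E + 5 = 5 + 2*E)
d = 0
Q(z) = 0
-75*Q(4) + (n(-4/(-3), 6) - 5)² = -75*0 + ((5 + 2*(-4/(-3))) - 5)² = 0 + ((5 + 2*(-4*(-⅓))) - 5)² = 0 + ((5 + 2*(4/3)) - 5)² = 0 + ((5 + 8/3) - 5)² = 0 + (23/3 - 5)² = 0 + (8/3)² = 0 + 64/9 = 64/9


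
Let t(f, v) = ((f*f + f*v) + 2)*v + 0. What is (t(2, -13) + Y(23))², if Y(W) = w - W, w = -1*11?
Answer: 51076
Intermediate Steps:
w = -11
t(f, v) = v*(2 + f² + f*v) (t(f, v) = ((f² + f*v) + 2)*v + 0 = (2 + f² + f*v)*v + 0 = v*(2 + f² + f*v) + 0 = v*(2 + f² + f*v))
Y(W) = -11 - W
(t(2, -13) + Y(23))² = (-13*(2 + 2² + 2*(-13)) + (-11 - 1*23))² = (-13*(2 + 4 - 26) + (-11 - 23))² = (-13*(-20) - 34)² = (260 - 34)² = 226² = 51076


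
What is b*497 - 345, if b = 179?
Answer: 88618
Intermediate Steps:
b*497 - 345 = 179*497 - 345 = 88963 - 345 = 88618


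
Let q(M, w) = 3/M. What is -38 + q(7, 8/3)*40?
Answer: -146/7 ≈ -20.857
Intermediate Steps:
-38 + q(7, 8/3)*40 = -38 + (3/7)*40 = -38 + 120/7 = -146/7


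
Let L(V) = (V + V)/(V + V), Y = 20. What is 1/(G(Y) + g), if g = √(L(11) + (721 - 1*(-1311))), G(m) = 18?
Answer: -18/1709 + √2033/1709 ≈ 0.015851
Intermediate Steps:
L(V) = 1 (L(V) = (2*V)/((2*V)) = (2*V)*(1/(2*V)) = 1)
g = √2033 (g = √(1 + (721 - 1*(-1311))) = √(1 + (721 + 1311)) = √(1 + 2032) = √2033 ≈ 45.089)
1/(G(Y) + g) = 1/(18 + √2033)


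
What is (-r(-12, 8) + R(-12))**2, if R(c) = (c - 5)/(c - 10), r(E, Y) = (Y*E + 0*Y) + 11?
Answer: 3560769/484 ≈ 7357.0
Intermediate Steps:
r(E, Y) = 11 + E*Y (r(E, Y) = (E*Y + 0) + 11 = E*Y + 11 = 11 + E*Y)
R(c) = (-5 + c)/(-10 + c)
(-r(-12, 8) + R(-12))**2 = (-(11 - 12*8) + (-5 - 12)/(-10 - 12))**2 = (-(11 - 96) - 17/(-22))**2 = (-1*(-85) - 1/22*(-17))**2 = (85 + 17/22)**2 = (1887/22)**2 = 3560769/484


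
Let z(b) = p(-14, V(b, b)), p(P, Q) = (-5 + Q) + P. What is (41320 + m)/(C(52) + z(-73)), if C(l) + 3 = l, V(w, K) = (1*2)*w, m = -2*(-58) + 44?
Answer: -10370/29 ≈ -357.59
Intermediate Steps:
m = 160 (m = 116 + 44 = 160)
V(w, K) = 2*w
C(l) = -3 + l
p(P, Q) = -5 + P + Q
z(b) = -19 + 2*b (z(b) = -5 - 14 + 2*b = -19 + 2*b)
(41320 + m)/(C(52) + z(-73)) = (41320 + 160)/((-3 + 52) + (-19 + 2*(-73))) = 41480/(49 + (-19 - 146)) = 41480/(49 - 165) = 41480/(-116) = 41480*(-1/116) = -10370/29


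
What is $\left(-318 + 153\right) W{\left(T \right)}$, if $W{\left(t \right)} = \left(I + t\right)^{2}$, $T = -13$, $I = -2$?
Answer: $-37125$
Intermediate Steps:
$W{\left(t \right)} = \left(-2 + t\right)^{2}$
$\left(-318 + 153\right) W{\left(T \right)} = \left(-318 + 153\right) \left(-2 - 13\right)^{2} = - 165 \left(-15\right)^{2} = \left(-165\right) 225 = -37125$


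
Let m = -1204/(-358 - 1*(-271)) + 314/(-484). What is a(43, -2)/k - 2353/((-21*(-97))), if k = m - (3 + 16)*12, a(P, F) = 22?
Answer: -11585198815/9212542311 ≈ -1.2575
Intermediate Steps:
m = 277709/21054 (m = -1204/(-358 + 271) + 314*(-1/484) = -1204/(-87) - 157/242 = -1204*(-1/87) - 157/242 = 1204/87 - 157/242 = 277709/21054 ≈ 13.190)
k = -4522603/21054 (k = 277709/21054 - (3 + 16)*12 = 277709/21054 - 19*12 = 277709/21054 - 1*228 = 277709/21054 - 228 = -4522603/21054 ≈ -214.81)
a(43, -2)/k - 2353/((-21*(-97))) = 22/(-4522603/21054) - 2353/((-21*(-97))) = 22*(-21054/4522603) - 2353/2037 = -463188/4522603 - 2353*1/2037 = -463188/4522603 - 2353/2037 = -11585198815/9212542311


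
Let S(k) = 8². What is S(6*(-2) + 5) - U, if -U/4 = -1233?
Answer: -4868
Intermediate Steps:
U = 4932 (U = -4*(-1233) = 4932)
S(k) = 64
S(6*(-2) + 5) - U = 64 - 1*4932 = 64 - 4932 = -4868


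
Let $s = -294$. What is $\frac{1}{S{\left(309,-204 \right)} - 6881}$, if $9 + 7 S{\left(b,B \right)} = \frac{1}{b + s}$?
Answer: $- \frac{105}{722639} \approx -0.0001453$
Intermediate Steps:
$S{\left(b,B \right)} = - \frac{9}{7} + \frac{1}{7 \left(-294 + b\right)}$ ($S{\left(b,B \right)} = - \frac{9}{7} + \frac{1}{7 \left(b - 294\right)} = - \frac{9}{7} + \frac{1}{7 \left(-294 + b\right)}$)
$\frac{1}{S{\left(309,-204 \right)} - 6881} = \frac{1}{\frac{2647 - 2781}{7 \left(-294 + 309\right)} - 6881} = \frac{1}{\frac{2647 - 2781}{7 \cdot 15} - 6881} = \frac{1}{\frac{1}{7} \cdot \frac{1}{15} \left(-134\right) - 6881} = \frac{1}{- \frac{134}{105} - 6881} = \frac{1}{- \frac{722639}{105}} = - \frac{105}{722639}$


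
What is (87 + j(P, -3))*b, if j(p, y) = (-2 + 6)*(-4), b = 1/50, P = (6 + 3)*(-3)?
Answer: 71/50 ≈ 1.4200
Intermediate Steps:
P = -27 (P = 9*(-3) = -27)
b = 1/50 ≈ 0.020000
j(p, y) = -16 (j(p, y) = 4*(-4) = -16)
(87 + j(P, -3))*b = (87 - 16)*(1/50) = 71*(1/50) = 71/50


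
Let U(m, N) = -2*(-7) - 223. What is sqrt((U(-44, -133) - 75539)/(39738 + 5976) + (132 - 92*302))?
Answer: I*sqrt(14447444285766)/22857 ≈ 166.29*I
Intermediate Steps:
U(m, N) = -209 (U(m, N) = 14 - 223 = -209)
sqrt((U(-44, -133) - 75539)/(39738 + 5976) + (132 - 92*302)) = sqrt((-209 - 75539)/(39738 + 5976) + (132 - 92*302)) = sqrt(-75748/45714 + (132 - 27784)) = sqrt(-75748*1/45714 - 27652) = sqrt(-37874/22857 - 27652) = sqrt(-632079638/22857) = I*sqrt(14447444285766)/22857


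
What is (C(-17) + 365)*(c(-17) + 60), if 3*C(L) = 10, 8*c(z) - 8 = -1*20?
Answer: 43095/2 ≈ 21548.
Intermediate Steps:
c(z) = -3/2 (c(z) = 1 + (-1*20)/8 = 1 + (⅛)*(-20) = 1 - 5/2 = -3/2)
C(L) = 10/3 (C(L) = (⅓)*10 = 10/3)
(C(-17) + 365)*(c(-17) + 60) = (10/3 + 365)*(-3/2 + 60) = (1105/3)*(117/2) = 43095/2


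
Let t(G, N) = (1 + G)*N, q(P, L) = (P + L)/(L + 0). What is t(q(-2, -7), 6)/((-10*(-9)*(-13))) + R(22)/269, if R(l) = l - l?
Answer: -16/1365 ≈ -0.011722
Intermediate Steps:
q(P, L) = (L + P)/L
R(l) = 0
t(G, N) = N*(1 + G)
t(q(-2, -7), 6)/((-10*(-9)*(-13))) + R(22)/269 = (6*(1 + (-7 - 2)/(-7)))/((-10*(-9)*(-13))) + 0/269 = (6*(1 - ⅐*(-9)))/((90*(-13))) + 0*(1/269) = (6*(1 + 9/7))/(-1170) + 0 = (6*(16/7))*(-1/1170) + 0 = (96/7)*(-1/1170) + 0 = -16/1365 + 0 = -16/1365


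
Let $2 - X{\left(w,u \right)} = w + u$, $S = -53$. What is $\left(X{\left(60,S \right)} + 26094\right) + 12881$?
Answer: $38970$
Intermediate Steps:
$X{\left(w,u \right)} = 2 - u - w$ ($X{\left(w,u \right)} = 2 - \left(w + u\right) = 2 - \left(u + w\right) = 2 - u - w$)
$\left(X{\left(60,S \right)} + 26094\right) + 12881 = \left(\left(2 - -53 - 60\right) + 26094\right) + 12881 = \left(\left(2 + 53 - 60\right) + 26094\right) + 12881 = \left(-5 + 26094\right) + 12881 = 26089 + 12881 = 38970$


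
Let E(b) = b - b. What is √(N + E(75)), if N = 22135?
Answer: √22135 ≈ 148.78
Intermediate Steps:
E(b) = 0
√(N + E(75)) = √(22135 + 0) = √22135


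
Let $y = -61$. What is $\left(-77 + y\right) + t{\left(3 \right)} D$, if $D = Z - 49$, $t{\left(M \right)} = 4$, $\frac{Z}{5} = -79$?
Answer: $-1914$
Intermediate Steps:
$Z = -395$ ($Z = 5 \left(-79\right) = -395$)
$D = -444$ ($D = -395 - 49 = -444$)
$\left(-77 + y\right) + t{\left(3 \right)} D = \left(-77 - 61\right) + 4 \left(-444\right) = -138 - 1776 = -1914$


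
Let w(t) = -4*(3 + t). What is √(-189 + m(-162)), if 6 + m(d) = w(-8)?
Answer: 5*I*√7 ≈ 13.229*I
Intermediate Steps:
w(t) = -12 - 4*t
m(d) = 14 (m(d) = -6 + (-12 - 4*(-8)) = -6 + (-12 + 32) = -6 + 20 = 14)
√(-189 + m(-162)) = √(-189 + 14) = √(-175) = 5*I*√7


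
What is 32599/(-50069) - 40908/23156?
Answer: -100110182/41407063 ≈ -2.4177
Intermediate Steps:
32599/(-50069) - 40908/23156 = 32599*(-1/50069) - 40908*1/23156 = -32599/50069 - 1461/827 = -100110182/41407063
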